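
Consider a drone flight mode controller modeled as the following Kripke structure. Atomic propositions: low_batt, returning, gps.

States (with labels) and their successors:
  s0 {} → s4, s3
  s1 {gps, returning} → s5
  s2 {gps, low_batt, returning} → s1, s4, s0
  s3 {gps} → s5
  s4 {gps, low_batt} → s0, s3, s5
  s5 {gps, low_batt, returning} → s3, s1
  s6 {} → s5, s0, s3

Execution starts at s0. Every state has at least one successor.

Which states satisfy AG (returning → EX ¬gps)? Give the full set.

States satisfying returning → EX ¬gps: {s0, s2, s3, s4, s6}.
States satisfying AG (returning → EX ¬gps): ∅.

none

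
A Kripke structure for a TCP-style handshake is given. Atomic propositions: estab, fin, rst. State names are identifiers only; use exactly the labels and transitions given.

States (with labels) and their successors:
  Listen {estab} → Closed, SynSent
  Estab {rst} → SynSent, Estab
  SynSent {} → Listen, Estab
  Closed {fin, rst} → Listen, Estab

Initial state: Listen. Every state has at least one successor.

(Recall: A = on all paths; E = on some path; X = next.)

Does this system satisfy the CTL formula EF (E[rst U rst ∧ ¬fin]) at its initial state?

States satisfying E[rst U rst ∧ ¬fin]: {Estab, Closed}.
States satisfying EF (E[rst U rst ∧ ¬fin]): {Listen, Estab, SynSent, Closed}.
Some path from Listen reaches a state where E[rst U rst ∧ ¬fin] holds.
Listen ∈ Sat(EF (E[rst U rst ∧ ¬fin])).

Holds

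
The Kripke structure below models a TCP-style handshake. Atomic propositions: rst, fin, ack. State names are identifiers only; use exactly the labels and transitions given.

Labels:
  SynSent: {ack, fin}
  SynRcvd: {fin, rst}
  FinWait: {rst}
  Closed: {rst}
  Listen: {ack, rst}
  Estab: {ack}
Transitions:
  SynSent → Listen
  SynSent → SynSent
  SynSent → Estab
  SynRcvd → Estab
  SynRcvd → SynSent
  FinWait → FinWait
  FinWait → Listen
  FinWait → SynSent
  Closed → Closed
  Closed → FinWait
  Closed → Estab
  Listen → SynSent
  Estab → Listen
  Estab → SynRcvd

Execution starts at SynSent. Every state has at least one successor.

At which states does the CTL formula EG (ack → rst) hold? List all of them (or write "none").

States satisfying ack → rst: {SynRcvd, FinWait, Closed, Listen}.
States satisfying EG (ack → rst): {FinWait, Closed}.

{FinWait, Closed}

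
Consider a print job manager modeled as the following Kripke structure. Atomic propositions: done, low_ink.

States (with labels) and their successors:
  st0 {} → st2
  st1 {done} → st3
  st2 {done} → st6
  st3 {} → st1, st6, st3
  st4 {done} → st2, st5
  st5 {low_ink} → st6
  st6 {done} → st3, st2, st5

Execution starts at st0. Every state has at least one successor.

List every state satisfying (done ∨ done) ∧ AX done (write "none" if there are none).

{st2}

States satisfying done ∨ done: {st1, st2, st4, st6}.
States satisfying done: {st1, st2, st4, st6}.
States satisfying AX done: {st0, st2, st5}.
States satisfying (done ∨ done) ∧ AX done: {st2}.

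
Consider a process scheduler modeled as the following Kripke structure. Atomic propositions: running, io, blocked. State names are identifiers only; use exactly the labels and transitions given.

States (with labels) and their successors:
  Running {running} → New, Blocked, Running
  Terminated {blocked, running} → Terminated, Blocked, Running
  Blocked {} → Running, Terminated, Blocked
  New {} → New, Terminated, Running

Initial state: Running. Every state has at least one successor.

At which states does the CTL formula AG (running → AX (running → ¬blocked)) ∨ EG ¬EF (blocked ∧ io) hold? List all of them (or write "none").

{Running, Terminated, Blocked, New}

States satisfying running → AX (running → ¬blocked): {Running, Blocked, New}.
States satisfying AG (running → AX (running → ¬blocked)): ∅.
States satisfying ¬EF (blocked ∧ io): {Running, Terminated, Blocked, New}.
States satisfying EG ¬EF (blocked ∧ io): {Running, Terminated, Blocked, New}.
States satisfying AG (running → AX (running → ¬blocked)) ∨ EG ¬EF (blocked ∧ io): {Running, Terminated, Blocked, New}.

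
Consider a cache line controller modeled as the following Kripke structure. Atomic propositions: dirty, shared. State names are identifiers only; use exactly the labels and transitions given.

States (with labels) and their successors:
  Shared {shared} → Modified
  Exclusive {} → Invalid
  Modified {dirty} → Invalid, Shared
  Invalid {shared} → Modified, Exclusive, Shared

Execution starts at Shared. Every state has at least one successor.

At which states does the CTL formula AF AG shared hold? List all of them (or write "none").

none

States satisfying AG shared: ∅.
States satisfying AF AG shared: ∅.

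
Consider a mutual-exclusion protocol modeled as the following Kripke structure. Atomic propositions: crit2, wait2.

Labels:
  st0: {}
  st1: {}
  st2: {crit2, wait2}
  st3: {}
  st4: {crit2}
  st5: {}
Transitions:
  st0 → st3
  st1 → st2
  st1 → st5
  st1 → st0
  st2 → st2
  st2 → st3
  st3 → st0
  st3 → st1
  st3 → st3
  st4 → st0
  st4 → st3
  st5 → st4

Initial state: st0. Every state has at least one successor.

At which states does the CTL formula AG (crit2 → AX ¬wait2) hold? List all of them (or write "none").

none

States satisfying crit2 → AX ¬wait2: {st0, st1, st3, st4, st5}.
States satisfying AG (crit2 → AX ¬wait2): ∅.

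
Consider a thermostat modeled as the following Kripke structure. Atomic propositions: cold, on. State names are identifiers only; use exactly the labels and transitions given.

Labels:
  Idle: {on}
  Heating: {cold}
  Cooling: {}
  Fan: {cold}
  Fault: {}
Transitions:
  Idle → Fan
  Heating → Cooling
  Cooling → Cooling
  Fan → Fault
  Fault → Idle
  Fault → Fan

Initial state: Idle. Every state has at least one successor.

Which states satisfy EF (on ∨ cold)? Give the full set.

{Idle, Heating, Fan, Fault}

States satisfying on ∨ cold: {Idle, Heating, Fan}.
States satisfying EF (on ∨ cold): {Idle, Heating, Fan, Fault}.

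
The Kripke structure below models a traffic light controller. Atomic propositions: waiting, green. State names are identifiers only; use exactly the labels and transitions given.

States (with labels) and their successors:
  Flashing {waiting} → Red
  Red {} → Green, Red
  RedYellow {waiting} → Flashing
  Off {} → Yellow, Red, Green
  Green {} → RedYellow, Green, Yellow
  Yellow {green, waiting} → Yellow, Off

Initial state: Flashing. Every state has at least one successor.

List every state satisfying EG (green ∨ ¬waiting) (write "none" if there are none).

{Red, Off, Green, Yellow}

States satisfying green ∨ ¬waiting: {Red, Off, Green, Yellow}.
States satisfying EG (green ∨ ¬waiting): {Red, Off, Green, Yellow}.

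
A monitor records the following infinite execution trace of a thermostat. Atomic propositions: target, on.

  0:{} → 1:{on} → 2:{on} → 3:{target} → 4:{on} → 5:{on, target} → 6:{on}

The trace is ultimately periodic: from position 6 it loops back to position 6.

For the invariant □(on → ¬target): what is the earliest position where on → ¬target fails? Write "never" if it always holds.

Check on → ¬target at each position in order: 0 ✓, 1 ✓, 2 ✓, 3 ✓, 4 ✓.
At position 5 the labels are {on, target}, so on → ¬target is false there. This is the first violation.

5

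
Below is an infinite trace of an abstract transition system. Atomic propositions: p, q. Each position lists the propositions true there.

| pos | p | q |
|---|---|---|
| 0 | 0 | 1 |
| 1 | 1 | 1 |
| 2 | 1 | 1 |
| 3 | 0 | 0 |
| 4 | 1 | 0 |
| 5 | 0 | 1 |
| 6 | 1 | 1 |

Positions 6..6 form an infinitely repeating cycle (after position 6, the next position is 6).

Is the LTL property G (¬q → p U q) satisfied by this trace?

¬q → p U q must hold at every position from 0 onward. It fails at position 3, so G (¬q → p U q) is false.
Positions where ¬q holds: 3, 4.
Check p U q at each: 3→fails, 4→ok.

Does not hold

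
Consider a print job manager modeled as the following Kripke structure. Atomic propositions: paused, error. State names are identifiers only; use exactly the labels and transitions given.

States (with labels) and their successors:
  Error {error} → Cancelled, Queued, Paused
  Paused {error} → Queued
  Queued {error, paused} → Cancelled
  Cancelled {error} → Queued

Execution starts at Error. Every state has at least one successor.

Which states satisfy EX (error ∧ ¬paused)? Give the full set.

{Error, Queued}

States satisfying error ∧ ¬paused: {Error, Paused, Cancelled}.
States satisfying EX (error ∧ ¬paused): {Error, Queued}.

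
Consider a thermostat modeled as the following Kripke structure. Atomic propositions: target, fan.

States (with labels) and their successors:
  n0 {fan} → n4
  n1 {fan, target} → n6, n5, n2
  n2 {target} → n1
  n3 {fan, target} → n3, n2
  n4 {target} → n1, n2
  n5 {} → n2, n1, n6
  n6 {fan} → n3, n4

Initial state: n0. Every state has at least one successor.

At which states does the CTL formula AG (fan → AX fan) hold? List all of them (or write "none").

States satisfying fan → AX fan: {n2, n4, n5}.
States satisfying AG (fan → AX fan): ∅.

none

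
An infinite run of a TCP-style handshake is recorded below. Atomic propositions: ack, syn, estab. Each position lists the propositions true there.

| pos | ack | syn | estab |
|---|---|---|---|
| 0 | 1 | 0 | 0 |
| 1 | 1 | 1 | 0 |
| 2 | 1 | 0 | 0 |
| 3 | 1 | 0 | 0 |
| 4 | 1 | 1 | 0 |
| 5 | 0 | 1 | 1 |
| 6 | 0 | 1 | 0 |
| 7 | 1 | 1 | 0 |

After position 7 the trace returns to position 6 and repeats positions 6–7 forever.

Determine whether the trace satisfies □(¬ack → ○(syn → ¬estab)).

¬ack → ○(syn → ¬estab) holds at every position 0..7, and those are all positions ever visited, so □(¬ack → ○(syn → ¬estab)) holds.
Positions where ¬ack holds: 5, 6.
Check ○(syn → ¬estab) at each: 5→ok, 6→ok.

Holds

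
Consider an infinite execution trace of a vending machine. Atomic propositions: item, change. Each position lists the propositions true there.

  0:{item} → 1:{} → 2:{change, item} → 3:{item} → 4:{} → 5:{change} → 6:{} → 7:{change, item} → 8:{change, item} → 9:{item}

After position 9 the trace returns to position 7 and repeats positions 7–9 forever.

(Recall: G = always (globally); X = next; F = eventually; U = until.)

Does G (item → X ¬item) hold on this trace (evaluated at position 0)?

item → X ¬item must hold at every position from 0 onward. It fails at position 2, so G (item → X ¬item) is false.
Positions where item holds: 0, 2, 3, 7, 8, 9.
Check X ¬item at each: 0→ok, 2→fails, 3→ok, 7→fails, 8→fails, 9→fails.

Does not hold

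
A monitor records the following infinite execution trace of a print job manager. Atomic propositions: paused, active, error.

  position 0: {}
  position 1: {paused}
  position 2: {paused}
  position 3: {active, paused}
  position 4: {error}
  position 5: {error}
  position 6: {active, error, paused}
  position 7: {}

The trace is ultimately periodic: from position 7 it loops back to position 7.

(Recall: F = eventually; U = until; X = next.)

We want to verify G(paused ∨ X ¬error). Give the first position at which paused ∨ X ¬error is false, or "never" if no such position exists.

Check paused ∨ X ¬error at each position in order: 0 ✓, 1 ✓, 2 ✓, 3 ✓.
At position 4 the labels are {error} and the next position 5 has {error}, so paused ∨ X ¬error is false there. This is the first violation.

4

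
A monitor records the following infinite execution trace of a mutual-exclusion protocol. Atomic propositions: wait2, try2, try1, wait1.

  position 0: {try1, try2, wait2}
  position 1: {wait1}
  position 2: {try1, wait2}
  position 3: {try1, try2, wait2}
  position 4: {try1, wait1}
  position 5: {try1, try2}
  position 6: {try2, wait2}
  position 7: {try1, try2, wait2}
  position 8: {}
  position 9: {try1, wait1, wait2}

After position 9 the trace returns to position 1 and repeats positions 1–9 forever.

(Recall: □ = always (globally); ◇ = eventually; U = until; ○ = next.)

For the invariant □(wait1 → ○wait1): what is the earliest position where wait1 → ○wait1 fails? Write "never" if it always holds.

1

Check wait1 → ○wait1 at each position in order: 0 ✓.
At position 1 the labels are {wait1} and the next position 2 has {try1, wait2}, so wait1 → ○wait1 is false there. This is the first violation.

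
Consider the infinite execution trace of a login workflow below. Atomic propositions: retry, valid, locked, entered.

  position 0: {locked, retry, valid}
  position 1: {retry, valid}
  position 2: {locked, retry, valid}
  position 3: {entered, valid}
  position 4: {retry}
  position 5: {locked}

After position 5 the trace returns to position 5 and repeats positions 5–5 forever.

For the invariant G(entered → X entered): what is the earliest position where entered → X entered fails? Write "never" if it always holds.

3

Check entered → X entered at each position in order: 0 ✓, 1 ✓, 2 ✓.
At position 3 the labels are {entered, valid} and the next position 4 has {retry}, so entered → X entered is false there. This is the first violation.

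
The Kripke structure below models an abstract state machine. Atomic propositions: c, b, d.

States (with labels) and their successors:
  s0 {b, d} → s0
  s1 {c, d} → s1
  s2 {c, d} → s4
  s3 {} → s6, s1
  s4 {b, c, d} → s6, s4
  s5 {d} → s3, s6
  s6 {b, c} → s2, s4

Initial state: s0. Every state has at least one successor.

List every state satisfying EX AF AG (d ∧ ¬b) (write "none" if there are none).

{s1, s3}

States satisfying AF AG (d ∧ ¬b): {s1}.
States satisfying EX AF AG (d ∧ ¬b): {s1, s3}.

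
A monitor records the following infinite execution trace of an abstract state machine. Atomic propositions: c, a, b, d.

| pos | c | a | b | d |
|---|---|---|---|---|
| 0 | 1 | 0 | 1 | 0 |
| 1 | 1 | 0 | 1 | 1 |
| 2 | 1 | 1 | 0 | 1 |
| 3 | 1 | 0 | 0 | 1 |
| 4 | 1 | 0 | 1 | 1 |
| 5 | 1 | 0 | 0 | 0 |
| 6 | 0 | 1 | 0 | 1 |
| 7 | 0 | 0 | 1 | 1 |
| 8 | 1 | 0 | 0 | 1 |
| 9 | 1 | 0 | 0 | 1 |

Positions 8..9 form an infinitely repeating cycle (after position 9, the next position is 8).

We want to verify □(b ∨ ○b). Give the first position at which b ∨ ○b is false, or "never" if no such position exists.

2

Check b ∨ ○b at each position in order: 0 ✓, 1 ✓.
At position 2 the labels are {a, c, d} and the next position 3 has {c, d}, so b ∨ ○b is false there. This is the first violation.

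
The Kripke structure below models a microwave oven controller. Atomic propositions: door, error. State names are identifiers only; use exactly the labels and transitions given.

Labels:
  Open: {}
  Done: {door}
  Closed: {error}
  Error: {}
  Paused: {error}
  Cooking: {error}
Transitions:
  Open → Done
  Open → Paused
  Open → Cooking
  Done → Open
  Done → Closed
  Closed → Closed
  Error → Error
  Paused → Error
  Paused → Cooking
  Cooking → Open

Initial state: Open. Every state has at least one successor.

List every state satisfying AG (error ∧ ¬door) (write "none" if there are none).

{Closed}

States satisfying error ∧ ¬door: {Closed, Paused, Cooking}.
States satisfying AG (error ∧ ¬door): {Closed}.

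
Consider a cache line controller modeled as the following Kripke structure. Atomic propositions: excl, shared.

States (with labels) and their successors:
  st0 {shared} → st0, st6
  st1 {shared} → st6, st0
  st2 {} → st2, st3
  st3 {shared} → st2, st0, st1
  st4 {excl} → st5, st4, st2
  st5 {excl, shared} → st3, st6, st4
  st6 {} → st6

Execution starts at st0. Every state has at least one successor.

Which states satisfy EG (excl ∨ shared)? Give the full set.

{st0, st1, st3, st4, st5}

States satisfying excl ∨ shared: {st0, st1, st3, st4, st5}.
States satisfying EG (excl ∨ shared): {st0, st1, st3, st4, st5}.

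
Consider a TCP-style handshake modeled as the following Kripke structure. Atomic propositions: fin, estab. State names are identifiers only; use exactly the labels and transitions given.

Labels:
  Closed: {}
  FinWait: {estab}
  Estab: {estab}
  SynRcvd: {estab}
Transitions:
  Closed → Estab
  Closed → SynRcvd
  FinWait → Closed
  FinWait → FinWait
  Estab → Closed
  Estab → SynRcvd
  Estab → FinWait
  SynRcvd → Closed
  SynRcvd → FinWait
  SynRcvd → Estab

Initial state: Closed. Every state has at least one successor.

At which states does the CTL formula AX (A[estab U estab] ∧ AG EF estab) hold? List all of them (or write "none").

States satisfying A[estab U estab] ∧ AG EF estab: {FinWait, Estab, SynRcvd}.
States satisfying AX (A[estab U estab] ∧ AG EF estab): {Closed}.

{Closed}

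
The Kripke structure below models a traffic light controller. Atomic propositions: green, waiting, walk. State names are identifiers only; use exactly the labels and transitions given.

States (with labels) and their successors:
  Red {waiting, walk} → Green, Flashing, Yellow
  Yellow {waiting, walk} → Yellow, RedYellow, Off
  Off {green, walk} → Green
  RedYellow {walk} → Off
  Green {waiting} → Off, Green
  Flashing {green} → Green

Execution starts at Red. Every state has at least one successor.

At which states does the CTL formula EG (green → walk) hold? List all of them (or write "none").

States satisfying green → walk: {Red, Yellow, Off, RedYellow, Green}.
States satisfying EG (green → walk): {Red, Yellow, Off, RedYellow, Green}.

{Red, Yellow, Off, RedYellow, Green}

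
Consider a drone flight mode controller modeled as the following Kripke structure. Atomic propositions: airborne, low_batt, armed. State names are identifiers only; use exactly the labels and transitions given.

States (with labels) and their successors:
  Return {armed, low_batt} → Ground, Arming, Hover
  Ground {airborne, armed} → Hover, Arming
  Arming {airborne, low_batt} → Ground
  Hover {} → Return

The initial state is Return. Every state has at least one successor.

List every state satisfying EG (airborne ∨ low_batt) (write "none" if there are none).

{Return, Ground, Arming}

States satisfying airborne ∨ low_batt: {Return, Ground, Arming}.
States satisfying EG (airborne ∨ low_batt): {Return, Ground, Arming}.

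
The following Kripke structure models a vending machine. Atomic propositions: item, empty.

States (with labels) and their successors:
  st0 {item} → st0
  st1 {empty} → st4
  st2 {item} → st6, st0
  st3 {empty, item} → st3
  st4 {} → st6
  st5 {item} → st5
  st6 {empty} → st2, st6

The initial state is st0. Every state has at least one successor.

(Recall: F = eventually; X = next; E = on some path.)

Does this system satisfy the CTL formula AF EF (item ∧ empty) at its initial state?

States satisfying EF (item ∧ empty): {st3}.
States satisfying AF EF (item ∧ empty): {st3}.
There is a path from st0 along which EF (item ∧ empty) never holds.
st0 ∉ Sat(AF EF (item ∧ empty)).

Does not hold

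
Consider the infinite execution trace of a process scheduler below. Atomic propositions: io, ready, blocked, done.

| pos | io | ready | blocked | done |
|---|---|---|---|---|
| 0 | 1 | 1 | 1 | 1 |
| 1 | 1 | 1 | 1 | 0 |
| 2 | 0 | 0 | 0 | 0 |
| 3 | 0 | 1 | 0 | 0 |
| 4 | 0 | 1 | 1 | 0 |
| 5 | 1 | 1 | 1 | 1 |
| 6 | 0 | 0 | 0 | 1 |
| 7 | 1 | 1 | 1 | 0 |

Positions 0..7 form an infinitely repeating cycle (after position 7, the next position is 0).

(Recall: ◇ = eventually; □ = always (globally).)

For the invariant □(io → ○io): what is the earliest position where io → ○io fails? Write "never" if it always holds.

1

Check io → ○io at each position in order: 0 ✓.
At position 1 the labels are {blocked, io, ready} and the next position 2 has {}, so io → ○io is false there. This is the first violation.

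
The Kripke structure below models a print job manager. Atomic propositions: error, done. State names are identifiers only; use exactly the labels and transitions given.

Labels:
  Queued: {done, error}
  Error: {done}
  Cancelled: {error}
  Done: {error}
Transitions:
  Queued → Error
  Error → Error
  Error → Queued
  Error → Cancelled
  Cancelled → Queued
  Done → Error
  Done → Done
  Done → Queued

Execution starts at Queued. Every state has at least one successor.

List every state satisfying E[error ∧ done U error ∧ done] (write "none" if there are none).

{Queued}

States satisfying error ∧ done: {Queued}.
States satisfying E[error ∧ done U error ∧ done]: {Queued}.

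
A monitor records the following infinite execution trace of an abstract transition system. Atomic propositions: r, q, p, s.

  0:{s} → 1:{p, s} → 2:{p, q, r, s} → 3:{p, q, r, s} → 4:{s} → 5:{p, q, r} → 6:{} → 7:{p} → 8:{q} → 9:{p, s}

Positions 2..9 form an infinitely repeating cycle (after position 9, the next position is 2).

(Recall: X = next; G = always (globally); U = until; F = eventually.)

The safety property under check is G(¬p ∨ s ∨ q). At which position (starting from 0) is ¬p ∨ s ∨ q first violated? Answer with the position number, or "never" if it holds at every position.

Check ¬p ∨ s ∨ q at each position in order: 0 ✓, 1 ✓, 2 ✓, 3 ✓, 4 ✓, 5 ✓, 6 ✓.
At position 7 the labels are {p}, so ¬p ∨ s ∨ q is false there. This is the first violation.

7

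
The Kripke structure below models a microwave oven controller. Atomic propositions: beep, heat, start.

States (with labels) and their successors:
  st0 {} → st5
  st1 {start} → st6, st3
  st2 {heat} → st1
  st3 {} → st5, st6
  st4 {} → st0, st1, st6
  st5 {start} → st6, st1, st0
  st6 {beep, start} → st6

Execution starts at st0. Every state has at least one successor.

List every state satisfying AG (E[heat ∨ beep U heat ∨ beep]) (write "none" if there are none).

States satisfying E[heat ∨ beep U heat ∨ beep]: {st2, st6}.
States satisfying AG (E[heat ∨ beep U heat ∨ beep]): {st6}.

{st6}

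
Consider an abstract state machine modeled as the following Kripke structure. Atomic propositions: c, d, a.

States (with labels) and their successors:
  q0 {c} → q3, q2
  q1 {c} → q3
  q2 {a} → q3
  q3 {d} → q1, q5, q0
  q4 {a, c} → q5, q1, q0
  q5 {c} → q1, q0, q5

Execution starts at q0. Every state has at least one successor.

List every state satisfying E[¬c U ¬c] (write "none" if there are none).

{q2, q3}

States satisfying ¬c: {q2, q3}.
States satisfying E[¬c U ¬c]: {q2, q3}.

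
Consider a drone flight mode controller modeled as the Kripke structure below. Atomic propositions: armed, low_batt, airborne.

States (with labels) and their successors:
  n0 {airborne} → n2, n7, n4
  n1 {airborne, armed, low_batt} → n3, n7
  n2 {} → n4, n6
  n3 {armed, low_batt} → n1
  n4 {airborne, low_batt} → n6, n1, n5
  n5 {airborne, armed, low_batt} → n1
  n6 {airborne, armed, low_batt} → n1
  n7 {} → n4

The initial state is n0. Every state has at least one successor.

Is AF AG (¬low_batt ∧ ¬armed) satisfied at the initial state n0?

No

States satisfying AG (¬low_batt ∧ ¬armed): ∅.
States satisfying AF AG (¬low_batt ∧ ¬armed): ∅.
There is a path from n0 along which AG (¬low_batt ∧ ¬armed) never holds.
n0 ∉ Sat(AF AG (¬low_batt ∧ ¬armed)).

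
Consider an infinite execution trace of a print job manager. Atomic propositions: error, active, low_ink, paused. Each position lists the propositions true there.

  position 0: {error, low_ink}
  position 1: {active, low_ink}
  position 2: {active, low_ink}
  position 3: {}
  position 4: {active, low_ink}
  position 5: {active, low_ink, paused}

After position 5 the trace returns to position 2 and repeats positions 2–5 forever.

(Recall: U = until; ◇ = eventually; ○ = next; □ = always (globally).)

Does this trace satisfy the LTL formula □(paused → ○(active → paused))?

paused → ○(active → paused) must hold at every position from 0 onward. It fails at position 5, so □(paused → ○(active → paused)) is false.
Positions where paused holds: 5.
Check ○(active → paused) at each: 5→fails.

Does not hold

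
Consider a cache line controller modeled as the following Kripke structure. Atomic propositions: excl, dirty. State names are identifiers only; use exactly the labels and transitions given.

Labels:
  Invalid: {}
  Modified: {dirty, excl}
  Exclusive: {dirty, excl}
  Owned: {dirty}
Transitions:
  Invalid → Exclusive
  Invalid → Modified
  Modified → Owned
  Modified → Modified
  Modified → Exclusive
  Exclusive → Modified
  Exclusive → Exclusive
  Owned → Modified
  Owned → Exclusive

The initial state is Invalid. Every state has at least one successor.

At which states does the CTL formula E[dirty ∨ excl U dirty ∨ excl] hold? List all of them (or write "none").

States satisfying dirty ∨ excl: {Modified, Exclusive, Owned}.
States satisfying E[dirty ∨ excl U dirty ∨ excl]: {Modified, Exclusive, Owned}.

{Modified, Exclusive, Owned}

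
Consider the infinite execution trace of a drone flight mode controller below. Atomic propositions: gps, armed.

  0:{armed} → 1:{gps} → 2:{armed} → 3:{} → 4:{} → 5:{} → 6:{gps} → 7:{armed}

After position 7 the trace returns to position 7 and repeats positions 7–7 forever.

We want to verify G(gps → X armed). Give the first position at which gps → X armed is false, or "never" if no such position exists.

gps → X armed holds at every position 0..7, and those are all the positions the trace ever visits, so the invariant G(gps → X armed) is never violated.

never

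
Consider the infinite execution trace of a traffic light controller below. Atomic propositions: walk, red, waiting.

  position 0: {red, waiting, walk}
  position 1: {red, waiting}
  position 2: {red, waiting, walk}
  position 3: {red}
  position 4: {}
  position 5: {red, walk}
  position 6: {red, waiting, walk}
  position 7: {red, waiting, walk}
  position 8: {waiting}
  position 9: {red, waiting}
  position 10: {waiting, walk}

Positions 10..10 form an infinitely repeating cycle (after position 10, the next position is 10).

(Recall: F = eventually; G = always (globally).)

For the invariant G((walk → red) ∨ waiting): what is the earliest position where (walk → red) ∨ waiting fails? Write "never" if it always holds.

(walk → red) ∨ waiting holds at every position 0..10, and those are all the positions the trace ever visits, so the invariant G((walk → red) ∨ waiting) is never violated.

never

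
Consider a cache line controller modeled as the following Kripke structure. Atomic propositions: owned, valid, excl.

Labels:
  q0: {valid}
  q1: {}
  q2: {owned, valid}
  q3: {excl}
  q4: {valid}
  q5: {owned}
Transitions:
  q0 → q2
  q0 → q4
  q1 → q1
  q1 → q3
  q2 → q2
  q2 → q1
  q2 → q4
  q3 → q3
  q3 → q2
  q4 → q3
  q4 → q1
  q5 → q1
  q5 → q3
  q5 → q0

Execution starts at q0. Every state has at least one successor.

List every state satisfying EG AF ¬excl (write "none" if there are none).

{q0, q1, q2, q4, q5}

States satisfying AF ¬excl: {q0, q1, q2, q4, q5}.
States satisfying EG AF ¬excl: {q0, q1, q2, q4, q5}.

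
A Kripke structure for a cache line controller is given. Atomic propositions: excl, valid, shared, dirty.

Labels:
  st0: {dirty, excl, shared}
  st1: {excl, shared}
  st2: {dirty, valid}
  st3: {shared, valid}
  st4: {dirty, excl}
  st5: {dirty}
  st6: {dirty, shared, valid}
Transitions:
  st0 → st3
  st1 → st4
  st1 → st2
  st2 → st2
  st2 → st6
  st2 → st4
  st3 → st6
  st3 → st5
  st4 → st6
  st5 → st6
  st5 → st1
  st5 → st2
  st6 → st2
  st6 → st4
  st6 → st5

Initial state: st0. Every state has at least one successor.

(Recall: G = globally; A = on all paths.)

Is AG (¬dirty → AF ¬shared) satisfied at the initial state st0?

States satisfying ¬dirty → AF ¬shared: {st0, st1, st2, st3, st4, st5, st6}.
States satisfying AG (¬dirty → AF ¬shared): {st0, st1, st2, st3, st4, st5, st6}.
Every state reachable from st0 satisfies ¬dirty → AF ¬shared.
st0 ∈ Sat(AG (¬dirty → AF ¬shared)).

Yes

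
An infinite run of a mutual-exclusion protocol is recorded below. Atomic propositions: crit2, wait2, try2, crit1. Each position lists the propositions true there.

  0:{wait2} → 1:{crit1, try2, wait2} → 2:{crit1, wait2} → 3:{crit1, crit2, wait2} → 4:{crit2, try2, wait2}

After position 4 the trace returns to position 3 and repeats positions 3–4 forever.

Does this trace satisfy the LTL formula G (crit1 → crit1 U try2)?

crit1 → crit1 U try2 holds at every position 0..4, and those are all positions ever visited, so G (crit1 → crit1 U try2) holds.
Positions where crit1 holds: 1, 2, 3.
Check crit1 U try2 at each: 1→ok, 2→ok, 3→ok.

Satisfied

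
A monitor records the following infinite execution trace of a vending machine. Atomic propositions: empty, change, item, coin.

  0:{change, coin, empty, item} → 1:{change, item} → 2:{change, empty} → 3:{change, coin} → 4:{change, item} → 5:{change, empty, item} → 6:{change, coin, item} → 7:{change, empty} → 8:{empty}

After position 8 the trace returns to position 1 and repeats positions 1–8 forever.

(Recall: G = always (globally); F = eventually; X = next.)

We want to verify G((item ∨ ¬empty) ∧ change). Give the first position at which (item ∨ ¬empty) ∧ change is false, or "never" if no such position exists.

Check (item ∨ ¬empty) ∧ change at each position in order: 0 ✓, 1 ✓.
At position 2 the labels are {change, empty}, so (item ∨ ¬empty) ∧ change is false there. This is the first violation.

2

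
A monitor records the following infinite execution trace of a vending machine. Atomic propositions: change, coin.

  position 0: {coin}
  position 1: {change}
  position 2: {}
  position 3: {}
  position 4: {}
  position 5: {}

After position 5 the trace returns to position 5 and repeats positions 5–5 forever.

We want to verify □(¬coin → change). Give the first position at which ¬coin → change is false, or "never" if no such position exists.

2

Check ¬coin → change at each position in order: 0 ✓, 1 ✓.
At position 2 the labels are {}, so ¬coin → change is false there. This is the first violation.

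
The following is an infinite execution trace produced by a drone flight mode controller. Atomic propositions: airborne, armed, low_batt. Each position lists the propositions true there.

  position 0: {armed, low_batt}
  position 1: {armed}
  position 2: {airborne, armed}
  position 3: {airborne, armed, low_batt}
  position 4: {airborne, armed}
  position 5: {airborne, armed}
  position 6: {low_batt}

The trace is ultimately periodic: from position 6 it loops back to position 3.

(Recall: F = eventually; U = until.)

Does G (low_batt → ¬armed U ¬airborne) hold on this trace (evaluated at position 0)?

low_batt → ¬armed U ¬airborne must hold at every position from 0 onward. It fails at position 3, so G (low_batt → ¬armed U ¬airborne) is false.
Positions where low_batt holds: 0, 3, 6.
Check ¬armed U ¬airborne at each: 0→ok, 3→fails, 6→ok.

No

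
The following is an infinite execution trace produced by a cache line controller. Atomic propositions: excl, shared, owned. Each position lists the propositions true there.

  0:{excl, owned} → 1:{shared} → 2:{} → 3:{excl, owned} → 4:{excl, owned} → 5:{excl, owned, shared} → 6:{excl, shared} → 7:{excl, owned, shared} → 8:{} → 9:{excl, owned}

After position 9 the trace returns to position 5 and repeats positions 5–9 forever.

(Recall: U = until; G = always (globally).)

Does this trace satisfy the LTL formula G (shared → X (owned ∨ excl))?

Does not hold

shared → X (owned ∨ excl) must hold at every position from 0 onward. It fails at position 1, so G (shared → X (owned ∨ excl)) is false.
Positions where shared holds: 1, 5, 6, 7.
Check X (owned ∨ excl) at each: 1→fails, 5→ok, 6→ok, 7→fails.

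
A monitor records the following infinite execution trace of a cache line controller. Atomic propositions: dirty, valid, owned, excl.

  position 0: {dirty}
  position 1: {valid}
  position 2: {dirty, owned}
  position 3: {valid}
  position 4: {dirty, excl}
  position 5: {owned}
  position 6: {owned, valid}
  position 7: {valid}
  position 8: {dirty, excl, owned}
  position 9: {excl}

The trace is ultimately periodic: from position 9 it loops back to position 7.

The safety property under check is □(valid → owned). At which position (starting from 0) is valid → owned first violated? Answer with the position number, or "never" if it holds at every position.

1

Check valid → owned at each position in order: 0 ✓.
At position 1 the labels are {valid}, so valid → owned is false there. This is the first violation.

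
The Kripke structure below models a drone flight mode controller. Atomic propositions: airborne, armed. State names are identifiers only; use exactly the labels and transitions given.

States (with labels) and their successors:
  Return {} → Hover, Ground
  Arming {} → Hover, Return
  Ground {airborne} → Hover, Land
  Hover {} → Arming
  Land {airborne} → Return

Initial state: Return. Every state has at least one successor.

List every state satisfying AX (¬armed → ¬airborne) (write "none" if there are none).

{Arming, Hover, Land}

States satisfying ¬armed → ¬airborne: {Return, Arming, Hover}.
States satisfying AX (¬armed → ¬airborne): {Arming, Hover, Land}.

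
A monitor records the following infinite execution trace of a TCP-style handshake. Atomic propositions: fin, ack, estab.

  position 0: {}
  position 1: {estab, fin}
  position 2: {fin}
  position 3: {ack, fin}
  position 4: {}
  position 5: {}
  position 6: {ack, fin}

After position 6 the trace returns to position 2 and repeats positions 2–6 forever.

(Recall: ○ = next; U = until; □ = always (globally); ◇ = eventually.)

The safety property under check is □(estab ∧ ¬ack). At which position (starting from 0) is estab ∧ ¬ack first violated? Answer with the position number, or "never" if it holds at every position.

At position 0 the labels are {}, so estab ∧ ¬ack is false there. This is the first violation.

0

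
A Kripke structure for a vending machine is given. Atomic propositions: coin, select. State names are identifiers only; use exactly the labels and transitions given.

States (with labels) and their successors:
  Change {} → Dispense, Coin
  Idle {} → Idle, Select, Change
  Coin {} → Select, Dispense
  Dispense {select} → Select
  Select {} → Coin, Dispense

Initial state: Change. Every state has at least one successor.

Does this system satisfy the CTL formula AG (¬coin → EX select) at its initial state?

States satisfying ¬coin → EX select: {Change, Coin, Select}.
States satisfying AG (¬coin → EX select): ∅.
Dispense is reachable from Change and violates ¬coin → EX select, so AG fails at Change.
Change ∉ Sat(AG (¬coin → EX select)).

No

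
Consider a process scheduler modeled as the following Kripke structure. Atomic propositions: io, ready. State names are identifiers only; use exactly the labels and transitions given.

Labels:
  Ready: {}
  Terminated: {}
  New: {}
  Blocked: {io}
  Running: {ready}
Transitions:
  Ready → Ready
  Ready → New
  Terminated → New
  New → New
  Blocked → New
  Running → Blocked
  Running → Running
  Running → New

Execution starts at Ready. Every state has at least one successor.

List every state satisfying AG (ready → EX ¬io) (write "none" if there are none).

{Ready, Terminated, New, Blocked, Running}

States satisfying ready → EX ¬io: {Ready, Terminated, New, Blocked, Running}.
States satisfying AG (ready → EX ¬io): {Ready, Terminated, New, Blocked, Running}.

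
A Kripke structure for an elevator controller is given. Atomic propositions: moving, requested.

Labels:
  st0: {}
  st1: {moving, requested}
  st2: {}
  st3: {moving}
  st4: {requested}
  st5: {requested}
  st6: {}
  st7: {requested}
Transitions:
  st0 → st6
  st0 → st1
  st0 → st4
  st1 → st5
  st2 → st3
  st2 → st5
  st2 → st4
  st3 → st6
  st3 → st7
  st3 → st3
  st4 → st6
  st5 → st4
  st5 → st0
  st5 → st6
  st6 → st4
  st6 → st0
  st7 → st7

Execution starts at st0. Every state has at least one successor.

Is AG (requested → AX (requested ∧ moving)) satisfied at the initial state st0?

States satisfying requested → AX (requested ∧ moving): {st0, st2, st3, st6}.
States satisfying AG (requested → AX (requested ∧ moving)): ∅.
st1 is reachable from st0 and violates requested → AX (requested ∧ moving), so AG fails at st0.
st0 ∉ Sat(AG (requested → AX (requested ∧ moving))).

Does not hold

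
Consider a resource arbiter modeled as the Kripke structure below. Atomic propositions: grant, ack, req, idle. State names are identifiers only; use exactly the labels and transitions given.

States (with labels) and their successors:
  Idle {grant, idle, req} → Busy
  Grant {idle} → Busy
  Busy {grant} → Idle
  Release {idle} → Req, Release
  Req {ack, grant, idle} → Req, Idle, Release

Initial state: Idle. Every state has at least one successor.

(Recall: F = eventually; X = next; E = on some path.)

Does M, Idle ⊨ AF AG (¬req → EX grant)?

Satisfied

States satisfying AG (¬req → EX grant): {Idle, Grant, Busy, Release, Req}.
States satisfying AF AG (¬req → EX grant): {Idle, Grant, Busy, Release, Req}.
Idle ∈ Sat(AF AG (¬req → EX grant)).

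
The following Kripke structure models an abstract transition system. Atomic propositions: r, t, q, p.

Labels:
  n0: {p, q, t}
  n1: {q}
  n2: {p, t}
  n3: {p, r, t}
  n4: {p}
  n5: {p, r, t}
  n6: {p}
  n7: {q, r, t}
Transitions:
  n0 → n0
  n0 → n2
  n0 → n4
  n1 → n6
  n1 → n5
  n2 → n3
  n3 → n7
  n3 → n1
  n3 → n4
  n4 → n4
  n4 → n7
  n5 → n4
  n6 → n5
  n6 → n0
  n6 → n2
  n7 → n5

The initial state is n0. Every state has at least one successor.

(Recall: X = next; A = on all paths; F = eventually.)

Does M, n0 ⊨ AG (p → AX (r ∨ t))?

Does not hold

States satisfying p → AX (r ∨ t): {n1, n2, n6, n7}.
States satisfying AG (p → AX (r ∨ t)): ∅.
n0 is reachable from n0 and violates p → AX (r ∨ t), so AG fails at n0.
n0 ∉ Sat(AG (p → AX (r ∨ t))).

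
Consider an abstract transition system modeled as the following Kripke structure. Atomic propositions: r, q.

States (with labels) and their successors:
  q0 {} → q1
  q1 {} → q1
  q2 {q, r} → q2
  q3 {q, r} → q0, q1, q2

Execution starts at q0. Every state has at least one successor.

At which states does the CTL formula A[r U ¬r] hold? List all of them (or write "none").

States satisfying r: {q2, q3}.
States satisfying ¬r: {q0, q1}.
States satisfying A[r U ¬r]: {q0, q1}.

{q0, q1}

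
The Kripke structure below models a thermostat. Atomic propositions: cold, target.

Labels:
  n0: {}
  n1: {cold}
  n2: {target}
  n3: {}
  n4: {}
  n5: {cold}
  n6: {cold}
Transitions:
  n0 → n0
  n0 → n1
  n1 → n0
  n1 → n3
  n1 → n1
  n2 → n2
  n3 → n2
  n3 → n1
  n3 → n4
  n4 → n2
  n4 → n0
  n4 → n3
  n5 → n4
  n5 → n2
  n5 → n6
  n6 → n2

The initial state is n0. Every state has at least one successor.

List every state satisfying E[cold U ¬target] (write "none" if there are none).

States satisfying cold: {n1, n5, n6}.
States satisfying ¬target: {n0, n1, n3, n4, n5, n6}.
States satisfying E[cold U ¬target]: {n0, n1, n3, n4, n5, n6}.

{n0, n1, n3, n4, n5, n6}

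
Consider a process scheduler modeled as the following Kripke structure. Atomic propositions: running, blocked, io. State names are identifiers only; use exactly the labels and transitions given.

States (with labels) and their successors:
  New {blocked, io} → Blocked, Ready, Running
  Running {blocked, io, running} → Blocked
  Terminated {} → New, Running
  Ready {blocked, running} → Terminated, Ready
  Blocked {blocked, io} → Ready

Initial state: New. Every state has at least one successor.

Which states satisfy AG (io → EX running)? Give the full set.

States satisfying io → EX running: {New, Terminated, Ready, Blocked}.
States satisfying AG (io → EX running): ∅.

none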